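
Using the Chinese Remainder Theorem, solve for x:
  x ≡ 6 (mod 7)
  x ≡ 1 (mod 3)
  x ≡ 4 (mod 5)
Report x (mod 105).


Moduli 7, 3, 5 are pairwise coprime; by CRT there is a unique solution modulo M = 7 · 3 · 5 = 105.
Solve pairwise, accumulating the modulus:
  Start with x ≡ 6 (mod 7).
  Combine with x ≡ 1 (mod 3): since gcd(7, 3) = 1, we get a unique residue mod 21.
    Write x = 6 + 7·t and substitute into x ≡ 1 (mod 3): 7·t ≡ 1 − 6 = -5 (mod 3).
    Reduce coefficients mod 3: 1·t ≡ 1 (mod 3).
    So t ≡ 1 (mod 3).
    Then x = 6 + 7·1 = 13, valid modulo lcm(7, 3) = 21: x ≡ 13 (mod 21).
  Combine with x ≡ 4 (mod 5): since gcd(21, 5) = 1, we get a unique residue mod 105.
    Write x = 13 + 21·t and substitute into x ≡ 4 (mod 5): 21·t ≡ 4 − 13 = -9 (mod 5).
    Reduce coefficients mod 5: 1·t ≡ 1 (mod 5).
    So t ≡ 1 (mod 5).
    Then x = 13 + 21·1 = 34, valid modulo lcm(21, 5) = 105: x ≡ 34 (mod 105).
Verify: 34 mod 7 = 6 ✓, 34 mod 3 = 1 ✓, 34 mod 5 = 4 ✓.

x ≡ 34 (mod 105).


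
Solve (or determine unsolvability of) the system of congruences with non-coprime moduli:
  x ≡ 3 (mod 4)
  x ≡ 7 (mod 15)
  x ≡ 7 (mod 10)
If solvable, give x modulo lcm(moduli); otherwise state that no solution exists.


Moduli 4, 15, 10 are not pairwise coprime, so CRT works modulo lcm(m_i) when all pairwise compatibility conditions hold.
Pairwise compatibility: gcd(m_i, m_j) must divide a_i - a_j for every pair.
Merge one congruence at a time:
  Start: x ≡ 3 (mod 4).
  Combine with x ≡ 7 (mod 15): gcd(4, 15) = 1; 7 - 3 = 4, which IS divisible by 1, so compatible.
    Write x = 3 + 4·t and substitute into x ≡ 7 (mod 15): 4·t ≡ 7 − 3 = 4 (mod 15).
    The inverse of 4 mod 15 is 4 (since 4·4 = 16 = 1·15 + 1), so t ≡ 4·4 = 16 ≡ 1 (mod 15).
    Then x = 3 + 4·1 = 7, valid modulo lcm(4, 15) = 60: x ≡ 7 (mod 60).
  Combine with x ≡ 7 (mod 10): gcd(60, 10) = 10; 7 - 7 = 0, which IS divisible by 10, so compatible.
    Write x = 7 + 60·t and substitute into x ≡ 7 (mod 10): 60·t ≡ 7 − 7 = 0 (mod 10).
    Divide the congruence (and modulus) by g = 10: 6·t ≡ 0 (mod 1).
    Modulo 1 every t works; take t = 0.
    Then x = 7 + 60·0 = 7, valid modulo lcm(60, 10) = 60: x ≡ 7 (mod 60).
Verify: 7 mod 4 = 3, 7 mod 15 = 7, 7 mod 10 = 7.

x ≡ 7 (mod 60).


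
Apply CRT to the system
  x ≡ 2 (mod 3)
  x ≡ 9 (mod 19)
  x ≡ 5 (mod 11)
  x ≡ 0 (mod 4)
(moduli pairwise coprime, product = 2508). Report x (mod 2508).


Product of moduli M = 3 · 19 · 11 · 4 = 2508.
Merge one congruence at a time:
  Start: x ≡ 2 (mod 3).
  Combine with x ≡ 9 (mod 19); new modulus lcm = 57.
    Write x = 2 + 3·t and substitute into x ≡ 9 (mod 19): 3·t ≡ 9 − 2 = 7 (mod 19).
    The inverse of 3 mod 19 is 13 (since 3·13 = 39 = 2·19 + 1), so t ≡ 13·7 = 91 ≡ 15 (mod 19).
    Then x = 2 + 3·15 = 47, valid modulo lcm(3, 19) = 57: x ≡ 47 (mod 57).
  Combine with x ≡ 5 (mod 11); new modulus lcm = 627.
    Write x = 47 + 57·t and substitute into x ≡ 5 (mod 11): 57·t ≡ 5 − 47 = -42 (mod 11).
    Reduce coefficients mod 11: 2·t ≡ 2 (mod 11).
    The inverse of 2 mod 11 is 6 (since 2·6 = 12 = 1·11 + 1), so t ≡ 6·2 = 12 ≡ 1 (mod 11).
    Then x = 47 + 57·1 = 104, valid modulo lcm(57, 11) = 627: x ≡ 104 (mod 627).
  Combine with x ≡ 0 (mod 4); new modulus lcm = 2508.
    Write x = 104 + 627·t and substitute into x ≡ 0 (mod 4): 627·t ≡ 0 − 104 = -104 (mod 4).
    Reduce coefficients mod 4: 3·t ≡ 0 (mod 4).
    The inverse of 3 mod 4 is 3 (since 3·3 = 9 = 2·4 + 1), so t ≡ 3·0 = 0 ≡ 0 (mod 4).
    Then x = 104 + 627·0 = 104, valid modulo lcm(627, 4) = 2508: x ≡ 104 (mod 2508).
Verify against each original: 104 mod 3 = 2, 104 mod 19 = 9, 104 mod 11 = 5, 104 mod 4 = 0.

x ≡ 104 (mod 2508).


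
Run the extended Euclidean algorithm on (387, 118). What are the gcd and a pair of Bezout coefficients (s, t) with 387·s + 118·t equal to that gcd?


Euclidean algorithm on (387, 118) — divide until remainder is 0:
  387 = 3 · 118 + 33
  118 = 3 · 33 + 19
  33 = 1 · 19 + 14
  19 = 1 · 14 + 5
  14 = 2 · 5 + 4
  5 = 1 · 4 + 1
  4 = 4 · 1 + 0
gcd(387, 118) = 1.
Track Bezout coefficients alongside the remainders: start with r₀ = 387 = a·1 + b·0 (s = 1, t = 0) and r₁ = 118 = a·0 + b·1 (s = 0, t = 1); each new remainder r_{k+1} = r_{k-1} − q_k·r_k inherits s_{k+1} = s_{k-1} − q_k·s_k, t_{k+1} = t_{k-1} − q_k·t_k, so r_k = a·s_k + b·t_k at every step:
  q = 3: r = 33, s = 1 − 3·0 = 1, t = 0 − 3·1 = -3  (check: 387·1 + 118·(-3) = 33)
  q = 3: r = 19, s = 0 − 3·1 = -3, t = 1 − 3·(-3) = 10  (check: 387·(-3) + 118·10 = 19)
  q = 1: r = 14, s = 1 − 1·(-3) = 4, t = -3 − 1·10 = -13  (check: 387·4 + 118·(-13) = 14)
  q = 1: r = 5, s = -3 − 1·4 = -7, t = 10 − 1·(-13) = 23  (check: 387·(-7) + 118·23 = 5)
  q = 2: r = 4, s = 4 − 2·(-7) = 18, t = -13 − 2·23 = -59  (check: 387·18 + 118·(-59) = 4)
  q = 1: r = 1, s = -7 − 1·18 = -25, t = 23 − 1·(-59) = 82  (check: 387·(-25) + 118·82 = 1)
The row with r = 1 (the gcd) gives the Bezout coefficients s = -25, t = 82.
Result: 387 · (-25) + 118 · (82) = 1.

gcd(387, 118) = 1; s = -25, t = 82 (check: 387·(-25) + 118·82 = 1).


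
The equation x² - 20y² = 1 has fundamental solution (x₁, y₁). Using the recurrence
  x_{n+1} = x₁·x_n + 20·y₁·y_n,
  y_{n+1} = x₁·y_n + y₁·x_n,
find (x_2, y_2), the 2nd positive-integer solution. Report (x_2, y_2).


Step 1: Find the fundamental solution (x₁, y₁) of x² - 20y² = 1.
  Expand √20 as a continued fraction. a₀ = ⌊√20⌋ = 4; iterate m_{k+1} = d_k·a_k − m_k, d_{k+1} = (20 − m_{k+1}²)/d_k, a_{k+1} = ⌊(a₀ + m_{k+1})/d_{k+1}⌋ (starting m₀ = 0, d₀ = 1), with convergents p_k = a_k·p_{k-1} + p_{k-2}, q_k = a_k·q_{k-1} + q_{k-2} (p₋₁ = 1, q₋₁ = 0):
  k = 0: a₀ = 4; p₀/q₀ = 4/1; p₀² − 20·q₀² = 16 − 20 = -4.
  k = 1: m = 4, d = 4, a = ⌊(4 + 4)/4⌋ = 2; p/q = (2·4 + 1)/(2·1 + 0) = 9/2; p² − 20·q² = 81 − 80 = 1.
  The first convergent with p² − 20·q² = 1 gives the fundamental solution (x₁, y₁) = (9, 2).
Step 2: Apply the recurrence (x_{n+1}, y_{n+1}) = (x₁x_n + 20y₁y_n, x₁y_n + y₁x_n) repeatedly.
  From (x_1, y_1) = (9, 2): x_2 = 9·9 + 20·2·2 = 161; y_2 = 9·2 + 2·9 = 36.
Step 3: Verify x_2² - 20·y_2² = 25921 - 25920 = 1 (should be 1). ✓

(x_1, y_1) = (9, 2); (x_2, y_2) = (161, 36).


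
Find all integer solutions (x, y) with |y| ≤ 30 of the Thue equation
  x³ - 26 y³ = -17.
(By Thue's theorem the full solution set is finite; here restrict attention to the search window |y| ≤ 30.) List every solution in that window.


The equation is x³ - 26y³ = -17. For fixed y, x³ = 26·y³ − 17, so a solution requires the RHS to be a perfect cube.
Strategy: iterate y from -30 to 30, compute RHS = 26·y³ − 17, and check whether it is a (positive or negative) perfect cube.
Check small values of y:
  y = 0: RHS = -17 is not a perfect cube.
  y = 1: RHS = 9 is not a perfect cube.
  y = -1: RHS = -43 is not a perfect cube.
  y = 2: RHS = 191 is not a perfect cube.
  y = -2: RHS = -225 is not a perfect cube.
  y = 3: RHS = 685 is not a perfect cube.
  y = -3: RHS = -719 is not a perfect cube.
Continuing the search up to |y| = 30 finds no solutions either.
No (x, y) in the scanned range satisfies the equation.

No integer solutions with |y| ≤ 30.


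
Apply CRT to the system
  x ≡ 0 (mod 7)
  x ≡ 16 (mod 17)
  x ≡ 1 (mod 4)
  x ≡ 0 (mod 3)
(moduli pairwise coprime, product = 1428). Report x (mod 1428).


Product of moduli M = 7 · 17 · 4 · 3 = 1428.
Merge one congruence at a time:
  Start: x ≡ 0 (mod 7).
  Combine with x ≡ 16 (mod 17); new modulus lcm = 119.
    Write x = 0 + 7·t and substitute into x ≡ 16 (mod 17): 7·t ≡ 16 − 0 = 16 (mod 17).
    The inverse of 7 mod 17 is 5 (since 7·5 = 35 = 2·17 + 1), so t ≡ 5·16 = 80 ≡ 12 (mod 17).
    Then x = 0 + 7·12 = 84, valid modulo lcm(7, 17) = 119: x ≡ 84 (mod 119).
  Combine with x ≡ 1 (mod 4); new modulus lcm = 476.
    Write x = 84 + 119·t and substitute into x ≡ 1 (mod 4): 119·t ≡ 1 − 84 = -83 (mod 4).
    Reduce coefficients mod 4: 3·t ≡ 1 (mod 4).
    The inverse of 3 mod 4 is 3 (since 3·3 = 9 = 2·4 + 1), so t ≡ 3·1 = 3 ≡ 3 (mod 4).
    Then x = 84 + 119·3 = 441, valid modulo lcm(119, 4) = 476: x ≡ 441 (mod 476).
  Combine with x ≡ 0 (mod 3); new modulus lcm = 1428.
    Write x = 441 + 476·t and substitute into x ≡ 0 (mod 3): 476·t ≡ 0 − 441 = -441 (mod 3).
    Reduce coefficients mod 3: 2·t ≡ 0 (mod 3).
    The inverse of 2 mod 3 is 2 (since 2·2 = 4 = 1·3 + 1), so t ≡ 2·0 = 0 ≡ 0 (mod 3).
    Then x = 441 + 476·0 = 441, valid modulo lcm(476, 3) = 1428: x ≡ 441 (mod 1428).
Verify against each original: 441 mod 7 = 0, 441 mod 17 = 16, 441 mod 4 = 1, 441 mod 3 = 0.

x ≡ 441 (mod 1428).


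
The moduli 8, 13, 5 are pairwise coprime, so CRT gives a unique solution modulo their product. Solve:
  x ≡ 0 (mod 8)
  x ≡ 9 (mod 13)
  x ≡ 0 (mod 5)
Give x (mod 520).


Moduli 8, 13, 5 are pairwise coprime; by CRT there is a unique solution modulo M = 8 · 13 · 5 = 520.
Solve pairwise, accumulating the modulus:
  Start with x ≡ 0 (mod 8).
  Combine with x ≡ 9 (mod 13): since gcd(8, 13) = 1, we get a unique residue mod 104.
    Write x = 0 + 8·t and substitute into x ≡ 9 (mod 13): 8·t ≡ 9 − 0 = 9 (mod 13).
    The inverse of 8 mod 13 is 5 (since 8·5 = 40 = 3·13 + 1), so t ≡ 5·9 = 45 ≡ 6 (mod 13).
    Then x = 0 + 8·6 = 48, valid modulo lcm(8, 13) = 104: x ≡ 48 (mod 104).
  Combine with x ≡ 0 (mod 5): since gcd(104, 5) = 1, we get a unique residue mod 520.
    Write x = 48 + 104·t and substitute into x ≡ 0 (mod 5): 104·t ≡ 0 − 48 = -48 (mod 5).
    Reduce coefficients mod 5: 4·t ≡ 2 (mod 5).
    The inverse of 4 mod 5 is 4 (since 4·4 = 16 = 3·5 + 1), so t ≡ 4·2 = 8 ≡ 3 (mod 5).
    Then x = 48 + 104·3 = 360, valid modulo lcm(104, 5) = 520: x ≡ 360 (mod 520).
Verify: 360 mod 8 = 0 ✓, 360 mod 13 = 9 ✓, 360 mod 5 = 0 ✓.

x ≡ 360 (mod 520).


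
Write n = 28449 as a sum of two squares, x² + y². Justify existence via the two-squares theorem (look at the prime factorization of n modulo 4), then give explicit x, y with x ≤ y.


Step 1: Factor n = 28449 = 3^2 · 29 · 109.
Step 2: Check the mod-4 condition on each prime factor: 3 ≡ 3 (mod 4), exponent 2 (must be even); 29 ≡ 1 (mod 4), exponent 1; 109 ≡ 1 (mod 4), exponent 1.
All primes ≡ 3 (mod 4) appear to even exponent (or don't appear), so by the two-squares theorem n IS expressible as a sum of two squares.
Step 3: Build a representation. Group n = k² · m with k = 3 and m = 29 · 109 = 3161 (a product of primes ≡ 1 (mod 4)); a representation of m scales to one of n via (k·x)² + (k·y)² = k²(x² + y²). Each prime p ≡ 1 (mod 4) is itself a sum of two squares; find a² by testing p − a² for a perfect square:
  29: 29 − 1² = 28, 29 − 2² = 25 = 5² ⇒ 29 = 2² + 5².
  109: 109 − 1² = 108, 109 − 2² = 105, 109 − 3² = 100 = 10² ⇒ 109 = 3² + 10².
  Combine using the Brahmagupta–Fibonacci identity (a² + b²)(c² + d²) = (ac − bd)² + (ad + bc)² = (ac + bd)² + (ad − bc)²:
  29 · 109 = 3161: from (2² + 5²)(3² + 10²), take (2·3 − 5·10, 2·10 + 5·3) = (6 − 50, 20 + 15) = (-44, 35); dropping signs (only squares matter) gives (44, 35); check 44² + 35² = 1936 + 1225 = 3161 ✓.
  Scale by k = 3: (3·44, 3·35) = (132, 105).
Step 4: Order so x ≤ y and verify: 105² + 132² = 11025 + 17424 = 28449 = n. ✓

n = 28449 = 105² + 132² (one valid representation with x ≤ y).


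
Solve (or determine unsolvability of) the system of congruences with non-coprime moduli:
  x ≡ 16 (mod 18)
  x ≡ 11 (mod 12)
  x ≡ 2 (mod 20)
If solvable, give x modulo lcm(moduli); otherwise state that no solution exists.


Moduli 18, 12, 20 are not pairwise coprime, so CRT works modulo lcm(m_i) when all pairwise compatibility conditions hold.
Pairwise compatibility: gcd(m_i, m_j) must divide a_i - a_j for every pair.
Merge one congruence at a time:
  Start: x ≡ 16 (mod 18).
  Combine with x ≡ 11 (mod 12): gcd(18, 12) = 6, and 11 - 16 = -5 is NOT divisible by 6.
    ⇒ system is inconsistent (no integer solution).

No solution (the system is inconsistent).


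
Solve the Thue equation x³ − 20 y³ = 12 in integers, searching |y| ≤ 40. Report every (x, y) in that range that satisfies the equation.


The equation is x³ - 20y³ = 12. For fixed y, x³ = 20·y³ + 12, so a solution requires the RHS to be a perfect cube.
Strategy: iterate y from -40 to 40, compute RHS = 20·y³ + 12, and check whether it is a (positive or negative) perfect cube.
Check small values of y:
  y = 0: RHS = 12 is not a perfect cube.
  y = 1: RHS = 32 is not a perfect cube.
  y = -1: RHS = -8 = (-2)³ ⇒ x = -2 works.
  y = 2: RHS = 172 is not a perfect cube.
  y = -2: RHS = -148 is not a perfect cube.
  y = 3: RHS = 552 is not a perfect cube.
  y = -3: RHS = -528 is not a perfect cube.
Continuing the search up to |y| = 40 finds no further solutions beyond those listed.
Collected solutions: (-2, -1).

Solutions (with |y| ≤ 40): (-2, -1).


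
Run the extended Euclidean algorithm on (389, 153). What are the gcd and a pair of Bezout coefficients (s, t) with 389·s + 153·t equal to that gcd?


Euclidean algorithm on (389, 153) — divide until remainder is 0:
  389 = 2 · 153 + 83
  153 = 1 · 83 + 70
  83 = 1 · 70 + 13
  70 = 5 · 13 + 5
  13 = 2 · 5 + 3
  5 = 1 · 3 + 2
  3 = 1 · 2 + 1
  2 = 2 · 1 + 0
gcd(389, 153) = 1.
Track Bezout coefficients alongside the remainders: start with r₀ = 389 = a·1 + b·0 (s = 1, t = 0) and r₁ = 153 = a·0 + b·1 (s = 0, t = 1); each new remainder r_{k+1} = r_{k-1} − q_k·r_k inherits s_{k+1} = s_{k-1} − q_k·s_k, t_{k+1} = t_{k-1} − q_k·t_k, so r_k = a·s_k + b·t_k at every step:
  q = 2: r = 83, s = 1 − 2·0 = 1, t = 0 − 2·1 = -2  (check: 389·1 + 153·(-2) = 83)
  q = 1: r = 70, s = 0 − 1·1 = -1, t = 1 − 1·(-2) = 3  (check: 389·(-1) + 153·3 = 70)
  q = 1: r = 13, s = 1 − 1·(-1) = 2, t = -2 − 1·3 = -5  (check: 389·2 + 153·(-5) = 13)
  q = 5: r = 5, s = -1 − 5·2 = -11, t = 3 − 5·(-5) = 28  (check: 389·(-11) + 153·28 = 5)
  q = 2: r = 3, s = 2 − 2·(-11) = 24, t = -5 − 2·28 = -61  (check: 389·24 + 153·(-61) = 3)
  q = 1: r = 2, s = -11 − 1·24 = -35, t = 28 − 1·(-61) = 89  (check: 389·(-35) + 153·89 = 2)
  q = 1: r = 1, s = 24 − 1·(-35) = 59, t = -61 − 1·89 = -150  (check: 389·59 + 153·(-150) = 1)
The row with r = 1 (the gcd) gives the Bezout coefficients s = 59, t = -150.
Result: 389 · (59) + 153 · (-150) = 1.

gcd(389, 153) = 1; s = 59, t = -150 (check: 389·59 + 153·(-150) = 1).


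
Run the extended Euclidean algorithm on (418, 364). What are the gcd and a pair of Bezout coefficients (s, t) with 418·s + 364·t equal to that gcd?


Euclidean algorithm on (418, 364) — divide until remainder is 0:
  418 = 1 · 364 + 54
  364 = 6 · 54 + 40
  54 = 1 · 40 + 14
  40 = 2 · 14 + 12
  14 = 1 · 12 + 2
  12 = 6 · 2 + 0
gcd(418, 364) = 2.
Track Bezout coefficients alongside the remainders: start with r₀ = 418 = a·1 + b·0 (s = 1, t = 0) and r₁ = 364 = a·0 + b·1 (s = 0, t = 1); each new remainder r_{k+1} = r_{k-1} − q_k·r_k inherits s_{k+1} = s_{k-1} − q_k·s_k, t_{k+1} = t_{k-1} − q_k·t_k, so r_k = a·s_k + b·t_k at every step:
  q = 1: r = 54, s = 1 − 1·0 = 1, t = 0 − 1·1 = -1  (check: 418·1 + 364·(-1) = 54)
  q = 6: r = 40, s = 0 − 6·1 = -6, t = 1 − 6·(-1) = 7  (check: 418·(-6) + 364·7 = 40)
  q = 1: r = 14, s = 1 − 1·(-6) = 7, t = -1 − 1·7 = -8  (check: 418·7 + 364·(-8) = 14)
  q = 2: r = 12, s = -6 − 2·7 = -20, t = 7 − 2·(-8) = 23  (check: 418·(-20) + 364·23 = 12)
  q = 1: r = 2, s = 7 − 1·(-20) = 27, t = -8 − 1·23 = -31  (check: 418·27 + 364·(-31) = 2)
The row with r = 2 (the gcd) gives the Bezout coefficients s = 27, t = -31.
Result: 418 · (27) + 364 · (-31) = 2.

gcd(418, 364) = 2; s = 27, t = -31 (check: 418·27 + 364·(-31) = 2).


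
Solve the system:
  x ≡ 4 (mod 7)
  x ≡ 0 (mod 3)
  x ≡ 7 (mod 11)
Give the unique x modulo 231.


Moduli 7, 3, 11 are pairwise coprime; by CRT there is a unique solution modulo M = 7 · 3 · 11 = 231.
Solve pairwise, accumulating the modulus:
  Start with x ≡ 4 (mod 7).
  Combine with x ≡ 0 (mod 3): since gcd(7, 3) = 1, we get a unique residue mod 21.
    Write x = 4 + 7·t and substitute into x ≡ 0 (mod 3): 7·t ≡ 0 − 4 = -4 (mod 3).
    Reduce coefficients mod 3: 1·t ≡ 2 (mod 3).
    So t ≡ 2 (mod 3).
    Then x = 4 + 7·2 = 18, valid modulo lcm(7, 3) = 21: x ≡ 18 (mod 21).
  Combine with x ≡ 7 (mod 11): since gcd(21, 11) = 1, we get a unique residue mod 231.
    Write x = 18 + 21·t and substitute into x ≡ 7 (mod 11): 21·t ≡ 7 − 18 = -11 (mod 11).
    Reduce coefficients mod 11: 10·t ≡ 0 (mod 11).
    The inverse of 10 mod 11 is 10 (since 10·10 = 100 = 9·11 + 1), so t ≡ 10·0 = 0 ≡ 0 (mod 11).
    Then x = 18 + 21·0 = 18, valid modulo lcm(21, 11) = 231: x ≡ 18 (mod 231).
Verify: 18 mod 7 = 4 ✓, 18 mod 3 = 0 ✓, 18 mod 11 = 7 ✓.

x ≡ 18 (mod 231).


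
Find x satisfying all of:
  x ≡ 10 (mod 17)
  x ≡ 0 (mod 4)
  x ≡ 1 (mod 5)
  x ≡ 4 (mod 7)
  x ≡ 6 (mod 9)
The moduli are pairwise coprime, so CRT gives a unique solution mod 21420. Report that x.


Product of moduli M = 17 · 4 · 5 · 7 · 9 = 21420.
Merge one congruence at a time:
  Start: x ≡ 10 (mod 17).
  Combine with x ≡ 0 (mod 4); new modulus lcm = 68.
    Write x = 10 + 17·t and substitute into x ≡ 0 (mod 4): 17·t ≡ 0 − 10 = -10 (mod 4).
    Reduce coefficients mod 4: 1·t ≡ 2 (mod 4).
    So t ≡ 2 (mod 4).
    Then x = 10 + 17·2 = 44, valid modulo lcm(17, 4) = 68: x ≡ 44 (mod 68).
  Combine with x ≡ 1 (mod 5); new modulus lcm = 340.
    Write x = 44 + 68·t and substitute into x ≡ 1 (mod 5): 68·t ≡ 1 − 44 = -43 (mod 5).
    Reduce coefficients mod 5: 3·t ≡ 2 (mod 5).
    The inverse of 3 mod 5 is 2 (since 3·2 = 6 = 1·5 + 1), so t ≡ 2·2 = 4 ≡ 4 (mod 5).
    Then x = 44 + 68·4 = 316, valid modulo lcm(68, 5) = 340: x ≡ 316 (mod 340).
  Combine with x ≡ 4 (mod 7); new modulus lcm = 2380.
    Write x = 316 + 340·t and substitute into x ≡ 4 (mod 7): 340·t ≡ 4 − 316 = -312 (mod 7).
    Reduce coefficients mod 7: 4·t ≡ 3 (mod 7).
    The inverse of 4 mod 7 is 2 (since 4·2 = 8 = 1·7 + 1), so t ≡ 2·3 = 6 ≡ 6 (mod 7).
    Then x = 316 + 340·6 = 2356, valid modulo lcm(340, 7) = 2380: x ≡ 2356 (mod 2380).
  Combine with x ≡ 6 (mod 9); new modulus lcm = 21420.
    Write x = 2356 + 2380·t and substitute into x ≡ 6 (mod 9): 2380·t ≡ 6 − 2356 = -2350 (mod 9).
    Reduce coefficients mod 9: 4·t ≡ 8 (mod 9).
    The inverse of 4 mod 9 is 7 (since 4·7 = 28 = 3·9 + 1), so t ≡ 7·8 = 56 ≡ 2 (mod 9).
    Then x = 2356 + 2380·2 = 7116, valid modulo lcm(2380, 9) = 21420: x ≡ 7116 (mod 21420).
Verify against each original: 7116 mod 17 = 10, 7116 mod 4 = 0, 7116 mod 5 = 1, 7116 mod 7 = 4, 7116 mod 9 = 6.

x ≡ 7116 (mod 21420).


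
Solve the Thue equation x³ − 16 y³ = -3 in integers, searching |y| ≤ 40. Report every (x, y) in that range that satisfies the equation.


The equation is x³ - 16y³ = -3. For fixed y, x³ = 16·y³ − 3, so a solution requires the RHS to be a perfect cube.
Strategy: iterate y from -40 to 40, compute RHS = 16·y³ − 3, and check whether it is a (positive or negative) perfect cube.
Check small values of y:
  y = 0: RHS = -3 is not a perfect cube.
  y = 1: RHS = 13 is not a perfect cube.
  y = -1: RHS = -19 is not a perfect cube.
  y = 2: RHS = 125 = (5)³ ⇒ x = 5 works.
  y = -2: RHS = -131 is not a perfect cube.
  y = 3: RHS = 429 is not a perfect cube.
  y = -3: RHS = -435 is not a perfect cube.
Continuing the search up to |y| = 40 finds no further solutions beyond those listed.
Collected solutions: (5, 2).

Solutions (with |y| ≤ 40): (5, 2).


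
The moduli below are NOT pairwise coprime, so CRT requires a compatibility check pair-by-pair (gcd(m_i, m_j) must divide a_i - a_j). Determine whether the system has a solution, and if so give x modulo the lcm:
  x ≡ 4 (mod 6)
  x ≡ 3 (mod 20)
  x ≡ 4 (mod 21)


Moduli 6, 20, 21 are not pairwise coprime, so CRT works modulo lcm(m_i) when all pairwise compatibility conditions hold.
Pairwise compatibility: gcd(m_i, m_j) must divide a_i - a_j for every pair.
Merge one congruence at a time:
  Start: x ≡ 4 (mod 6).
  Combine with x ≡ 3 (mod 20): gcd(6, 20) = 2, and 3 - 4 = -1 is NOT divisible by 2.
    ⇒ system is inconsistent (no integer solution).

No solution (the system is inconsistent).


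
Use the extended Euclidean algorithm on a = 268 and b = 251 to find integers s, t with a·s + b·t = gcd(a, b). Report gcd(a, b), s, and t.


Euclidean algorithm on (268, 251) — divide until remainder is 0:
  268 = 1 · 251 + 17
  251 = 14 · 17 + 13
  17 = 1 · 13 + 4
  13 = 3 · 4 + 1
  4 = 4 · 1 + 0
gcd(268, 251) = 1.
Track Bezout coefficients alongside the remainders: start with r₀ = 268 = a·1 + b·0 (s = 1, t = 0) and r₁ = 251 = a·0 + b·1 (s = 0, t = 1); each new remainder r_{k+1} = r_{k-1} − q_k·r_k inherits s_{k+1} = s_{k-1} − q_k·s_k, t_{k+1} = t_{k-1} − q_k·t_k, so r_k = a·s_k + b·t_k at every step:
  q = 1: r = 17, s = 1 − 1·0 = 1, t = 0 − 1·1 = -1  (check: 268·1 + 251·(-1) = 17)
  q = 14: r = 13, s = 0 − 14·1 = -14, t = 1 − 14·(-1) = 15  (check: 268·(-14) + 251·15 = 13)
  q = 1: r = 4, s = 1 − 1·(-14) = 15, t = -1 − 1·15 = -16  (check: 268·15 + 251·(-16) = 4)
  q = 3: r = 1, s = -14 − 3·15 = -59, t = 15 − 3·(-16) = 63  (check: 268·(-59) + 251·63 = 1)
The row with r = 1 (the gcd) gives the Bezout coefficients s = -59, t = 63.
Result: 268 · (-59) + 251 · (63) = 1.

gcd(268, 251) = 1; s = -59, t = 63 (check: 268·(-59) + 251·63 = 1).


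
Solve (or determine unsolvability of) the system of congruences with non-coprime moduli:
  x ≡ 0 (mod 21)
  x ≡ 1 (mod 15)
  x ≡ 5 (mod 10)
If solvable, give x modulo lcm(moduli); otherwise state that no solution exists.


Moduli 21, 15, 10 are not pairwise coprime, so CRT works modulo lcm(m_i) when all pairwise compatibility conditions hold.
Pairwise compatibility: gcd(m_i, m_j) must divide a_i - a_j for every pair.
Merge one congruence at a time:
  Start: x ≡ 0 (mod 21).
  Combine with x ≡ 1 (mod 15): gcd(21, 15) = 3, and 1 - 0 = 1 is NOT divisible by 3.
    ⇒ system is inconsistent (no integer solution).

No solution (the system is inconsistent).


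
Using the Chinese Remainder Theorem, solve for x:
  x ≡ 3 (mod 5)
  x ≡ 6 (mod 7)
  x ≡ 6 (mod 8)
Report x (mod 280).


Moduli 5, 7, 8 are pairwise coprime; by CRT there is a unique solution modulo M = 5 · 7 · 8 = 280.
Solve pairwise, accumulating the modulus:
  Start with x ≡ 3 (mod 5).
  Combine with x ≡ 6 (mod 7): since gcd(5, 7) = 1, we get a unique residue mod 35.
    Write x = 3 + 5·t and substitute into x ≡ 6 (mod 7): 5·t ≡ 6 − 3 = 3 (mod 7).
    The inverse of 5 mod 7 is 3 (since 5·3 = 15 = 2·7 + 1), so t ≡ 3·3 = 9 ≡ 2 (mod 7).
    Then x = 3 + 5·2 = 13, valid modulo lcm(5, 7) = 35: x ≡ 13 (mod 35).
  Combine with x ≡ 6 (mod 8): since gcd(35, 8) = 1, we get a unique residue mod 280.
    Write x = 13 + 35·t and substitute into x ≡ 6 (mod 8): 35·t ≡ 6 − 13 = -7 (mod 8).
    Reduce coefficients mod 8: 3·t ≡ 1 (mod 8).
    The inverse of 3 mod 8 is 3 (since 3·3 = 9 = 1·8 + 1), so t ≡ 3·1 = 3 ≡ 3 (mod 8).
    Then x = 13 + 35·3 = 118, valid modulo lcm(35, 8) = 280: x ≡ 118 (mod 280).
Verify: 118 mod 5 = 3 ✓, 118 mod 7 = 6 ✓, 118 mod 8 = 6 ✓.

x ≡ 118 (mod 280).


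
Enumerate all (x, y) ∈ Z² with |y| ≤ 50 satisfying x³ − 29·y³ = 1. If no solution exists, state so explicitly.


The equation is x³ - 29y³ = 1. For fixed y, x³ = 29·y³ + 1, so a solution requires the RHS to be a perfect cube.
Strategy: iterate y from -50 to 50, compute RHS = 29·y³ + 1, and check whether it is a (positive or negative) perfect cube.
Check small values of y:
  y = 0: RHS = 1 = (1)³ ⇒ x = 1 works.
  y = 1: RHS = 30 is not a perfect cube.
  y = -1: RHS = -28 is not a perfect cube.
  y = 2: RHS = 233 is not a perfect cube.
  y = -2: RHS = -231 is not a perfect cube.
  y = 3: RHS = 784 is not a perfect cube.
  y = -3: RHS = -782 is not a perfect cube.
Continuing the search up to |y| = 50 finds no further solutions beyond those listed.
Collected solutions: (1, 0).

Solutions (with |y| ≤ 50): (1, 0).


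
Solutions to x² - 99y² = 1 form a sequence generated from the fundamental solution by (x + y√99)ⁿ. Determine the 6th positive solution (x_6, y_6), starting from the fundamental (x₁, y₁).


Step 1: Find the fundamental solution (x₁, y₁) of x² - 99y² = 1.
  Expand √99 as a continued fraction. a₀ = ⌊√99⌋ = 9; iterate m_{k+1} = d_k·a_k − m_k, d_{k+1} = (99 − m_{k+1}²)/d_k, a_{k+1} = ⌊(a₀ + m_{k+1})/d_{k+1}⌋ (starting m₀ = 0, d₀ = 1), with convergents p_k = a_k·p_{k-1} + p_{k-2}, q_k = a_k·q_{k-1} + q_{k-2} (p₋₁ = 1, q₋₁ = 0):
  k = 0: a₀ = 9; p₀/q₀ = 9/1; p₀² − 99·q₀² = 81 − 99 = -18.
  k = 1: m = 9, d = 18, a = ⌊(9 + 9)/18⌋ = 1; p/q = (1·9 + 1)/(1·1 + 0) = 10/1; p² − 99·q² = 100 − 99 = 1.
  The first convergent with p² − 99·q² = 1 gives the fundamental solution (x₁, y₁) = (10, 1).
Step 2: Apply the recurrence (x_{n+1}, y_{n+1}) = (x₁x_n + 99y₁y_n, x₁y_n + y₁x_n) repeatedly.
  From (x_1, y_1) = (10, 1): x_2 = 10·10 + 99·1·1 = 199; y_2 = 10·1 + 1·10 = 20.
  From (x_2, y_2) = (199, 20): x_3 = 10·199 + 99·1·20 = 3970; y_3 = 10·20 + 1·199 = 399.
  From (x_3, y_3) = (3970, 399): x_4 = 10·3970 + 99·1·399 = 79201; y_4 = 10·399 + 1·3970 = 7960.
  From (x_4, y_4) = (79201, 7960): x_5 = 10·79201 + 99·1·7960 = 1580050; y_5 = 10·7960 + 1·79201 = 158801.
  From (x_5, y_5) = (1580050, 158801): x_6 = 10·1580050 + 99·1·158801 = 31521799; y_6 = 10·158801 + 1·1580050 = 3168060.
Step 3: Verify x_6² - 99·y_6² = 993623812196401 - 993623812196400 = 1 (should be 1). ✓

(x_1, y_1) = (10, 1); (x_6, y_6) = (31521799, 3168060).


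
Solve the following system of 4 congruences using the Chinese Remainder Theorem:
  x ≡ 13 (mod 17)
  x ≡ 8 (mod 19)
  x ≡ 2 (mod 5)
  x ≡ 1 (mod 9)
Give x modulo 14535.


Product of moduli M = 17 · 19 · 5 · 9 = 14535.
Merge one congruence at a time:
  Start: x ≡ 13 (mod 17).
  Combine with x ≡ 8 (mod 19); new modulus lcm = 323.
    Write x = 13 + 17·t and substitute into x ≡ 8 (mod 19): 17·t ≡ 8 − 13 = -5 (mod 19).
    Reduce coefficients mod 19: 17·t ≡ 14 (mod 19).
    The inverse of 17 mod 19 is 9 (since 17·9 = 153 = 8·19 + 1), so t ≡ 9·14 = 126 ≡ 12 (mod 19).
    Then x = 13 + 17·12 = 217, valid modulo lcm(17, 19) = 323: x ≡ 217 (mod 323).
  Combine with x ≡ 2 (mod 5); new modulus lcm = 1615.
    Write x = 217 + 323·t and substitute into x ≡ 2 (mod 5): 323·t ≡ 2 − 217 = -215 (mod 5).
    Reduce coefficients mod 5: 3·t ≡ 0 (mod 5).
    The inverse of 3 mod 5 is 2 (since 3·2 = 6 = 1·5 + 1), so t ≡ 2·0 = 0 ≡ 0 (mod 5).
    Then x = 217 + 323·0 = 217, valid modulo lcm(323, 5) = 1615: x ≡ 217 (mod 1615).
  Combine with x ≡ 1 (mod 9); new modulus lcm = 14535.
    Write x = 217 + 1615·t and substitute into x ≡ 1 (mod 9): 1615·t ≡ 1 − 217 = -216 (mod 9).
    Reduce coefficients mod 9: 4·t ≡ 0 (mod 9).
    The inverse of 4 mod 9 is 7 (since 4·7 = 28 = 3·9 + 1), so t ≡ 7·0 = 0 ≡ 0 (mod 9).
    Then x = 217 + 1615·0 = 217, valid modulo lcm(1615, 9) = 14535: x ≡ 217 (mod 14535).
Verify against each original: 217 mod 17 = 13, 217 mod 19 = 8, 217 mod 5 = 2, 217 mod 9 = 1.

x ≡ 217 (mod 14535).


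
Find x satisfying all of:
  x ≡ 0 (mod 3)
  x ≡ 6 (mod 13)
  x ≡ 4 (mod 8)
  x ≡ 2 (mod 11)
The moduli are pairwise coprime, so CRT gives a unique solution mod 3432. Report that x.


Product of moduli M = 3 · 13 · 8 · 11 = 3432.
Merge one congruence at a time:
  Start: x ≡ 0 (mod 3).
  Combine with x ≡ 6 (mod 13); new modulus lcm = 39.
    Write x = 0 + 3·t and substitute into x ≡ 6 (mod 13): 3·t ≡ 6 − 0 = 6 (mod 13).
    The inverse of 3 mod 13 is 9 (since 3·9 = 27 = 2·13 + 1), so t ≡ 9·6 = 54 ≡ 2 (mod 13).
    Then x = 0 + 3·2 = 6, valid modulo lcm(3, 13) = 39: x ≡ 6 (mod 39).
  Combine with x ≡ 4 (mod 8); new modulus lcm = 312.
    Write x = 6 + 39·t and substitute into x ≡ 4 (mod 8): 39·t ≡ 4 − 6 = -2 (mod 8).
    Reduce coefficients mod 8: 7·t ≡ 6 (mod 8).
    The inverse of 7 mod 8 is 7 (since 7·7 = 49 = 6·8 + 1), so t ≡ 7·6 = 42 ≡ 2 (mod 8).
    Then x = 6 + 39·2 = 84, valid modulo lcm(39, 8) = 312: x ≡ 84 (mod 312).
  Combine with x ≡ 2 (mod 11); new modulus lcm = 3432.
    Write x = 84 + 312·t and substitute into x ≡ 2 (mod 11): 312·t ≡ 2 − 84 = -82 (mod 11).
    Reduce coefficients mod 11: 4·t ≡ 6 (mod 11).
    The inverse of 4 mod 11 is 3 (since 4·3 = 12 = 1·11 + 1), so t ≡ 3·6 = 18 ≡ 7 (mod 11).
    Then x = 84 + 312·7 = 2268, valid modulo lcm(312, 11) = 3432: x ≡ 2268 (mod 3432).
Verify against each original: 2268 mod 3 = 0, 2268 mod 13 = 6, 2268 mod 8 = 4, 2268 mod 11 = 2.

x ≡ 2268 (mod 3432).


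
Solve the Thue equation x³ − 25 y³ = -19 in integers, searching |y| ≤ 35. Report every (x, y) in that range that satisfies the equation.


The equation is x³ - 25y³ = -19. For fixed y, x³ = 25·y³ − 19, so a solution requires the RHS to be a perfect cube.
Strategy: iterate y from -35 to 35, compute RHS = 25·y³ − 19, and check whether it is a (positive or negative) perfect cube.
Check small values of y:
  y = 0: RHS = -19 is not a perfect cube.
  y = 1: RHS = 6 is not a perfect cube.
  y = -1: RHS = -44 is not a perfect cube.
  y = 2: RHS = 181 is not a perfect cube.
  y = -2: RHS = -219 is not a perfect cube.
  y = 3: RHS = 656 is not a perfect cube.
  y = -3: RHS = -694 is not a perfect cube.
Continuing the search up to |y| = 35 finds no solutions either.
No (x, y) in the scanned range satisfies the equation.

No integer solutions with |y| ≤ 35.


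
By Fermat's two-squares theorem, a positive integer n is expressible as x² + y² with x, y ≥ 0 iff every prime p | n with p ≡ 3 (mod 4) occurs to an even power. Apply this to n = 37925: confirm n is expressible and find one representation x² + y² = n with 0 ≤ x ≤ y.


Step 1: Factor n = 37925 = 5^2 · 37 · 41.
Step 2: Check the mod-4 condition on each prime factor: 5 ≡ 1 (mod 4), exponent 2; 37 ≡ 1 (mod 4), exponent 1; 41 ≡ 1 (mod 4), exponent 1.
All primes ≡ 3 (mod 4) appear to even exponent (or don't appear), so by the two-squares theorem n IS expressible as a sum of two squares.
Step 3: Build a representation. Group n = k² · m with k = 5 and m = 37 · 41 = 1517 (a product of primes ≡ 1 (mod 4)); a representation of m scales to one of n via (k·x)² + (k·y)² = k²(x² + y²). Each prime p ≡ 1 (mod 4) is itself a sum of two squares; find a² by testing p − a² for a perfect square:
  37: 37 − 1² = 36 = 6² ⇒ 37 = 1² + 6².
  41: 41 − 1² = 40, 41 − 2² = 37, 41 − 3² = 32, 41 − 4² = 25 = 5² ⇒ 41 = 4² + 5².
  Combine using the Brahmagupta–Fibonacci identity (a² + b²)(c² + d²) = (ac − bd)² + (ad + bc)² = (ac + bd)² + (ad − bc)²:
  37 · 41 = 1517: from (1² + 6²)(4² + 5²), take (1·4 − 6·5, 1·5 + 6·4) = (4 − 30, 5 + 24) = (-26, 29); dropping signs (only squares matter) gives (26, 29); check 26² + 29² = 676 + 841 = 1517 ✓.
  Scale by k = 5: (5·26, 5·29) = (130, 145).
Step 4: Order so x ≤ y and verify: 130² + 145² = 16900 + 21025 = 37925 = n. ✓

n = 37925 = 130² + 145² (one valid representation with x ≤ y).


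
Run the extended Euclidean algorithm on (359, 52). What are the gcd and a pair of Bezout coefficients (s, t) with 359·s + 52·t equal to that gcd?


Euclidean algorithm on (359, 52) — divide until remainder is 0:
  359 = 6 · 52 + 47
  52 = 1 · 47 + 5
  47 = 9 · 5 + 2
  5 = 2 · 2 + 1
  2 = 2 · 1 + 0
gcd(359, 52) = 1.
Track Bezout coefficients alongside the remainders: start with r₀ = 359 = a·1 + b·0 (s = 1, t = 0) and r₁ = 52 = a·0 + b·1 (s = 0, t = 1); each new remainder r_{k+1} = r_{k-1} − q_k·r_k inherits s_{k+1} = s_{k-1} − q_k·s_k, t_{k+1} = t_{k-1} − q_k·t_k, so r_k = a·s_k + b·t_k at every step:
  q = 6: r = 47, s = 1 − 6·0 = 1, t = 0 − 6·1 = -6  (check: 359·1 + 52·(-6) = 47)
  q = 1: r = 5, s = 0 − 1·1 = -1, t = 1 − 1·(-6) = 7  (check: 359·(-1) + 52·7 = 5)
  q = 9: r = 2, s = 1 − 9·(-1) = 10, t = -6 − 9·7 = -69  (check: 359·10 + 52·(-69) = 2)
  q = 2: r = 1, s = -1 − 2·10 = -21, t = 7 − 2·(-69) = 145  (check: 359·(-21) + 52·145 = 1)
The row with r = 1 (the gcd) gives the Bezout coefficients s = -21, t = 145.
Result: 359 · (-21) + 52 · (145) = 1.

gcd(359, 52) = 1; s = -21, t = 145 (check: 359·(-21) + 52·145 = 1).


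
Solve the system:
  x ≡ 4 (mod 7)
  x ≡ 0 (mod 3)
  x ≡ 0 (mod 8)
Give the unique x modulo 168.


Moduli 7, 3, 8 are pairwise coprime; by CRT there is a unique solution modulo M = 7 · 3 · 8 = 168.
Solve pairwise, accumulating the modulus:
  Start with x ≡ 4 (mod 7).
  Combine with x ≡ 0 (mod 3): since gcd(7, 3) = 1, we get a unique residue mod 21.
    Write x = 4 + 7·t and substitute into x ≡ 0 (mod 3): 7·t ≡ 0 − 4 = -4 (mod 3).
    Reduce coefficients mod 3: 1·t ≡ 2 (mod 3).
    So t ≡ 2 (mod 3).
    Then x = 4 + 7·2 = 18, valid modulo lcm(7, 3) = 21: x ≡ 18 (mod 21).
  Combine with x ≡ 0 (mod 8): since gcd(21, 8) = 1, we get a unique residue mod 168.
    Write x = 18 + 21·t and substitute into x ≡ 0 (mod 8): 21·t ≡ 0 − 18 = -18 (mod 8).
    Reduce coefficients mod 8: 5·t ≡ 6 (mod 8).
    The inverse of 5 mod 8 is 5 (since 5·5 = 25 = 3·8 + 1), so t ≡ 5·6 = 30 ≡ 6 (mod 8).
    Then x = 18 + 21·6 = 144, valid modulo lcm(21, 8) = 168: x ≡ 144 (mod 168).
Verify: 144 mod 7 = 4 ✓, 144 mod 3 = 0 ✓, 144 mod 8 = 0 ✓.

x ≡ 144 (mod 168).


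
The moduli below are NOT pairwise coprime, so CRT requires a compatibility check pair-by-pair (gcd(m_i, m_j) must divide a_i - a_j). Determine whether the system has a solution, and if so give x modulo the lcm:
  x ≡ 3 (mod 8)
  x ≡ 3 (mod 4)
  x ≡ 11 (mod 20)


Moduli 8, 4, 20 are not pairwise coprime, so CRT works modulo lcm(m_i) when all pairwise compatibility conditions hold.
Pairwise compatibility: gcd(m_i, m_j) must divide a_i - a_j for every pair.
Merge one congruence at a time:
  Start: x ≡ 3 (mod 8).
  Combine with x ≡ 3 (mod 4): gcd(8, 4) = 4; 3 - 3 = 0, which IS divisible by 4, so compatible.
    Write x = 3 + 8·t and substitute into x ≡ 3 (mod 4): 8·t ≡ 3 − 3 = 0 (mod 4).
    Divide the congruence (and modulus) by g = 4: 2·t ≡ 0 (mod 1).
    Modulo 1 every t works; take t = 0.
    Then x = 3 + 8·0 = 3, valid modulo lcm(8, 4) = 8: x ≡ 3 (mod 8).
  Combine with x ≡ 11 (mod 20): gcd(8, 20) = 4; 11 - 3 = 8, which IS divisible by 4, so compatible.
    Write x = 3 + 8·t and substitute into x ≡ 11 (mod 20): 8·t ≡ 11 − 3 = 8 (mod 20).
    Divide the congruence (and modulus) by g = 4: 2·t ≡ 2 (mod 5).
    The inverse of 2 mod 5 is 3 (since 2·3 = 6 = 1·5 + 1), so t ≡ 3·2 = 6 ≡ 1 (mod 5).
    Then x = 3 + 8·1 = 11, valid modulo lcm(8, 20) = 40: x ≡ 11 (mod 40).
Verify: 11 mod 8 = 3, 11 mod 4 = 3, 11 mod 20 = 11.

x ≡ 11 (mod 40).


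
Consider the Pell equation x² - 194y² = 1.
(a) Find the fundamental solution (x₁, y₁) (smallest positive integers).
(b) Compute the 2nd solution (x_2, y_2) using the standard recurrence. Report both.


Step 1: Find the fundamental solution (x₁, y₁) of x² - 194y² = 1.
  Expand √194 as a continued fraction. a₀ = ⌊√194⌋ = 13; iterate m_{k+1} = d_k·a_k − m_k, d_{k+1} = (194 − m_{k+1}²)/d_k, a_{k+1} = ⌊(a₀ + m_{k+1})/d_{k+1}⌋ (starting m₀ = 0, d₀ = 1), with convergents p_k = a_k·p_{k-1} + p_{k-2}, q_k = a_k·q_{k-1} + q_{k-2} (p₋₁ = 1, q₋₁ = 0):
  k = 0: a₀ = 13; p₀/q₀ = 13/1; p₀² − 194·q₀² = 169 − 194 = -25.
  k = 1: m = 13, d = 25, a = ⌊(13 + 13)/25⌋ = 1; p/q = (1·13 + 1)/(1·1 + 0) = 14/1; p² − 194·q² = 196 − 194 = 2.
  k = 2: m = 12, d = 2, a = ⌊(13 + 12)/2⌋ = 12; p/q = (12·14 + 13)/(12·1 + 1) = 181/13; p² − 194·q² = 32761 − 32786 = -25.
  k = 3: m = 12, d = 25, a = ⌊(13 + 12)/25⌋ = 1; p/q = (1·181 + 14)/(1·13 + 1) = 195/14; p² − 194·q² = 38025 − 38024 = 1.
  The first convergent with p² − 194·q² = 1 gives the fundamental solution (x₁, y₁) = (195, 14).
Step 2: Apply the recurrence (x_{n+1}, y_{n+1}) = (x₁x_n + 194y₁y_n, x₁y_n + y₁x_n) repeatedly.
  From (x_1, y_1) = (195, 14): x_2 = 195·195 + 194·14·14 = 76049; y_2 = 195·14 + 14·195 = 5460.
Step 3: Verify x_2² - 194·y_2² = 5783450401 - 5783450400 = 1 (should be 1). ✓

(x_1, y_1) = (195, 14); (x_2, y_2) = (76049, 5460).


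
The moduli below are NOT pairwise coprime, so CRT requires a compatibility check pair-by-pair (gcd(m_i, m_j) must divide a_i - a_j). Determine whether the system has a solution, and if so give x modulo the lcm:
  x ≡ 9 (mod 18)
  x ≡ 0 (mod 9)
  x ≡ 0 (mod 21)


Moduli 18, 9, 21 are not pairwise coprime, so CRT works modulo lcm(m_i) when all pairwise compatibility conditions hold.
Pairwise compatibility: gcd(m_i, m_j) must divide a_i - a_j for every pair.
Merge one congruence at a time:
  Start: x ≡ 9 (mod 18).
  Combine with x ≡ 0 (mod 9): gcd(18, 9) = 9; 0 - 9 = -9, which IS divisible by 9, so compatible.
    Write x = 9 + 18·t and substitute into x ≡ 0 (mod 9): 18·t ≡ 0 − 9 = -9 (mod 9).
    Divide the congruence (and modulus) by g = 9: 2·t ≡ -1 (mod 1).
    Modulo 1 every t works; take t = 0.
    Then x = 9 + 18·0 = 9, valid modulo lcm(18, 9) = 18: x ≡ 9 (mod 18).
  Combine with x ≡ 0 (mod 21): gcd(18, 21) = 3; 0 - 9 = -9, which IS divisible by 3, so compatible.
    Write x = 9 + 18·t and substitute into x ≡ 0 (mod 21): 18·t ≡ 0 − 9 = -9 (mod 21).
    Divide the congruence (and modulus) by g = 3: 6·t ≡ -3 (mod 7).
    Reduce coefficients mod 7: 6·t ≡ 4 (mod 7).
    The inverse of 6 mod 7 is 6 (since 6·6 = 36 = 5·7 + 1), so t ≡ 6·4 = 24 ≡ 3 (mod 7).
    Then x = 9 + 18·3 = 63, valid modulo lcm(18, 21) = 126: x ≡ 63 (mod 126).
Verify: 63 mod 18 = 9, 63 mod 9 = 0, 63 mod 21 = 0.

x ≡ 63 (mod 126).


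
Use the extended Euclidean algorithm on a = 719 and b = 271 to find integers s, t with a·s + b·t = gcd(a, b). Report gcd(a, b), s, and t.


Euclidean algorithm on (719, 271) — divide until remainder is 0:
  719 = 2 · 271 + 177
  271 = 1 · 177 + 94
  177 = 1 · 94 + 83
  94 = 1 · 83 + 11
  83 = 7 · 11 + 6
  11 = 1 · 6 + 5
  6 = 1 · 5 + 1
  5 = 5 · 1 + 0
gcd(719, 271) = 1.
Track Bezout coefficients alongside the remainders: start with r₀ = 719 = a·1 + b·0 (s = 1, t = 0) and r₁ = 271 = a·0 + b·1 (s = 0, t = 1); each new remainder r_{k+1} = r_{k-1} − q_k·r_k inherits s_{k+1} = s_{k-1} − q_k·s_k, t_{k+1} = t_{k-1} − q_k·t_k, so r_k = a·s_k + b·t_k at every step:
  q = 2: r = 177, s = 1 − 2·0 = 1, t = 0 − 2·1 = -2  (check: 719·1 + 271·(-2) = 177)
  q = 1: r = 94, s = 0 − 1·1 = -1, t = 1 − 1·(-2) = 3  (check: 719·(-1) + 271·3 = 94)
  q = 1: r = 83, s = 1 − 1·(-1) = 2, t = -2 − 1·3 = -5  (check: 719·2 + 271·(-5) = 83)
  q = 1: r = 11, s = -1 − 1·2 = -3, t = 3 − 1·(-5) = 8  (check: 719·(-3) + 271·8 = 11)
  q = 7: r = 6, s = 2 − 7·(-3) = 23, t = -5 − 7·8 = -61  (check: 719·23 + 271·(-61) = 6)
  q = 1: r = 5, s = -3 − 1·23 = -26, t = 8 − 1·(-61) = 69  (check: 719·(-26) + 271·69 = 5)
  q = 1: r = 1, s = 23 − 1·(-26) = 49, t = -61 − 1·69 = -130  (check: 719·49 + 271·(-130) = 1)
The row with r = 1 (the gcd) gives the Bezout coefficients s = 49, t = -130.
Result: 719 · (49) + 271 · (-130) = 1.

gcd(719, 271) = 1; s = 49, t = -130 (check: 719·49 + 271·(-130) = 1).


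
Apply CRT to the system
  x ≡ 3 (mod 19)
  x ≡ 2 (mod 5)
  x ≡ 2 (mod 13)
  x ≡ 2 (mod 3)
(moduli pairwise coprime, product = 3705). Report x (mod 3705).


Product of moduli M = 19 · 5 · 13 · 3 = 3705.
Merge one congruence at a time:
  Start: x ≡ 3 (mod 19).
  Combine with x ≡ 2 (mod 5); new modulus lcm = 95.
    Write x = 3 + 19·t and substitute into x ≡ 2 (mod 5): 19·t ≡ 2 − 3 = -1 (mod 5).
    Reduce coefficients mod 5: 4·t ≡ 4 (mod 5).
    The inverse of 4 mod 5 is 4 (since 4·4 = 16 = 3·5 + 1), so t ≡ 4·4 = 16 ≡ 1 (mod 5).
    Then x = 3 + 19·1 = 22, valid modulo lcm(19, 5) = 95: x ≡ 22 (mod 95).
  Combine with x ≡ 2 (mod 13); new modulus lcm = 1235.
    Write x = 22 + 95·t and substitute into x ≡ 2 (mod 13): 95·t ≡ 2 − 22 = -20 (mod 13).
    Reduce coefficients mod 13: 4·t ≡ 6 (mod 13).
    The inverse of 4 mod 13 is 10 (since 4·10 = 40 = 3·13 + 1), so t ≡ 10·6 = 60 ≡ 8 (mod 13).
    Then x = 22 + 95·8 = 782, valid modulo lcm(95, 13) = 1235: x ≡ 782 (mod 1235).
  Combine with x ≡ 2 (mod 3); new modulus lcm = 3705.
    Write x = 782 + 1235·t and substitute into x ≡ 2 (mod 3): 1235·t ≡ 2 − 782 = -780 (mod 3).
    Reduce coefficients mod 3: 2·t ≡ 0 (mod 3).
    The inverse of 2 mod 3 is 2 (since 2·2 = 4 = 1·3 + 1), so t ≡ 2·0 = 0 ≡ 0 (mod 3).
    Then x = 782 + 1235·0 = 782, valid modulo lcm(1235, 3) = 3705: x ≡ 782 (mod 3705).
Verify against each original: 782 mod 19 = 3, 782 mod 5 = 2, 782 mod 13 = 2, 782 mod 3 = 2.

x ≡ 782 (mod 3705).
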